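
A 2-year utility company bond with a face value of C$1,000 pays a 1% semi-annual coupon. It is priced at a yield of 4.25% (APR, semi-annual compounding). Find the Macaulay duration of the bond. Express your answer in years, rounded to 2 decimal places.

Periodic yield y = 0.02125. Discount each cash flow and weight by its period:
  t   CF        PV=CF/(1+0.02125)^t    t·PV
  1         5.00         4.8960         4.8960
  2         5.00         4.7941         9.5882
  3         5.00         4.6943        14.0830
  4     1,005.00       923.9273     3,695.7091
  Σ                    938.3116     3,724.2762
Price P = Σ PV = 938.3116.
Macaulay duration = Σ(t·PV) / P = 3,724.2762 / 938.3116 = 3.96912 half-year periods.
In years: 3.96912 / 2 = 1.98456 years.

1.98 years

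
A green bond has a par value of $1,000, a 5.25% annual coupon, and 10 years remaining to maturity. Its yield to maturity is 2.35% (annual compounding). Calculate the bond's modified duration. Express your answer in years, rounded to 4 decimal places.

Periodic yield y = 0.0235. First find Macaulay duration:
  t   CF        PV=CF/(1+0.0235)^t    t·PV
  1        52.50        51.2946        51.2946
  2        52.50        50.1168       100.2337
  3        52.50        48.9661       146.8984
  4        52.50        47.8418       191.3674
  5        52.50        46.7434       233.7169
  6        52.50        45.6701       274.0208
  7        52.50        44.6215       312.3507
  8        52.50        43.5970       348.7759
  9        52.50        42.5960       383.3639
  10    1,052.50       834.3411     8,343.4109
  Σ                  1,255.7885    10,385.4330
P = 1,255.7885; Macaulay duration = 10,385.4330 / 1,255.7885 = 8.27005 years.
Modified duration = D_Mac / (1 + y) = 8.27005 / 1.0235 = 8.08017 years.

8.0802 years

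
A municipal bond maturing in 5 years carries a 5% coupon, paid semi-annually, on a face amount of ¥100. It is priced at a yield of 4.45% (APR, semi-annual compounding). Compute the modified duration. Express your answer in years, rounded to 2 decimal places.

4.40 years

Periodic yield y = 0.02225. First find Macaulay duration:
  t   CF        PV=CF/(1+0.02225)^t    t·PV
  1         2.50         2.4456         2.4456
  2         2.50         2.3924         4.7847
  3         2.50         2.3403         7.0209
  4         2.50         2.2893         9.1574
  5         2.50         2.2395        11.1976
  6         2.50         2.1908        13.1446
  7         2.50         2.1431        15.0016
  8         2.50         2.0964        16.7715
  9         2.50         2.0508        18.4573
  10      102.50        82.2532       822.5318
  Σ                    102.4414       920.5130
P = 102.4414; Macaulay duration = 920.5130 / 102.4414 = 8.98575 half-year periods = 4.49288 years.
Modified duration = D_Mac / (1 + y) = 4.49288 / 1.02225 = 4.39509 years.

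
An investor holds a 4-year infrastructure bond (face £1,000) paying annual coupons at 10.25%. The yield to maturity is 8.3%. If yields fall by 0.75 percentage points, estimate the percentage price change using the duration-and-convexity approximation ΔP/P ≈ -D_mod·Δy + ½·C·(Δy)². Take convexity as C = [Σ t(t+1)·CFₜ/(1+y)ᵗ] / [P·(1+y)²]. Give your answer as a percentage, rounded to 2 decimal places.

With y = 0.083:
  t   CF        PV=CF/(1+0.083)^t    t·PV        t(t+1)·PV
  1       102.50        94.6445        94.6445         189.2890
  2       102.50        87.3910       174.7821         524.3463
  3       102.50        80.6935       242.0805         968.3219
  4     1,102.50       801.4285     3,205.7139      16,028.5696
  Σ                  1,064.1575     3,717.2210      17,710.5268
P = 1,064.1575; D_Mac = 3.49311 yrs; D_mod = 3.22540 yrs; C = 14.18955.
Duration effect: -3.22540 × (-0.0075) = +0.024191
Convexity effect: 0.5 × 14.18955 × (-0.0075)² = +0.0003991
ΔP/P ≈ +0.024191 + 0.0003991 = +0.024590 = +2.4590%.

+2.46%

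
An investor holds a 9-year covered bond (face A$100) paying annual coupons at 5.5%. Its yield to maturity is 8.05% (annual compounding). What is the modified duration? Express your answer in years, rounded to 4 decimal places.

6.6271 years

Periodic yield y = 0.0805. First find Macaulay duration:
  t   CF        PV=CF/(1+0.0805)^t    t·PV
  1         5.50         5.0902         5.0902
  2         5.50         4.7110         9.4220
  3         5.50         4.3600        13.0801
  4         5.50         4.0352        16.1407
  5         5.50         3.7346        18.6728
  6         5.50         3.4563        20.7379
  7         5.50         3.1988        22.3917
  8         5.50         2.9605        23.6840
  9       105.50        52.5569       473.0119
  Σ                     84.1035       602.2313
P = 84.1035; Macaulay duration = 602.2313 / 84.1035 = 7.16060 years.
Modified duration = D_Mac / (1 + y) = 7.16060 / 1.0805 = 6.62711 years.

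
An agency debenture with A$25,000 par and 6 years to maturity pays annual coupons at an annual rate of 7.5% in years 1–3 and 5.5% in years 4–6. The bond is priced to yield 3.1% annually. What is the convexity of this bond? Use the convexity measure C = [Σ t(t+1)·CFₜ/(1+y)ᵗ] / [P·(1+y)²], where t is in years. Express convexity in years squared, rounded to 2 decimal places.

32.26

With y = 0.031:
  t   CF        PV=CF/(1+0.031)^t    t·PV        t(t+1)·PV
  1     1,875.00     1,818.6227     1,818.6227       3,637.2454
  2     1,875.00     1,763.9405     3,527.8811      10,583.6432
  3     1,875.00     1,710.9026     5,132.7077      20,530.8307
  4     1,375.00     1,216.9368     4,867.7473      24,338.7367
  5     1,375.00     1,180.3461     5,901.7305      35,410.3832
  6    26,375.00    21,960.4116   131,762.4699     922,337.2890
  Σ                 29,651.1604   153,011.1592   1,016,838.1283
P = 29,651.1604.
Convexity = Σ t(t+1)·PV / [P·(1+y)²] = 1,016,838.1283 / (29,651.1604 × 1.062961) = 32.26211.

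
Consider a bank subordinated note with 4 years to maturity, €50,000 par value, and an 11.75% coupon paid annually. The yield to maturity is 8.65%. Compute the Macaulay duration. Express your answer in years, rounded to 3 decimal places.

Periodic yield y = 0.0865. Discount each cash flow and weight by its year:
  t   CF        PV=CF/(1+0.0865)^t    t·PV
  1     5,875.00     5,407.2711     5,407.2711
  2     5,875.00     4,976.7796     9,953.5592
  3     5,875.00     4,580.5611    13,741.6832
  4    55,875.00    40,095.7751   160,383.1005
  Σ                 55,060.3869   189,485.6140
Price P = Σ PV = 55,060.3869.
Macaulay duration = Σ(t·PV) / P = 189,485.6140 / 55,060.3869 = 3.44141 years.

3.441 years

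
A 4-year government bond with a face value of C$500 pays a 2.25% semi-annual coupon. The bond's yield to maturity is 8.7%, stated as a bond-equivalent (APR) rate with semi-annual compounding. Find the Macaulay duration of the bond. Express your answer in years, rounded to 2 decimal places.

Periodic yield y = 0.0435. Discount each cash flow and weight by its period:
  t   CF        PV=CF/(1+0.0435)^t    t·PV
  1        5.625         5.3905         5.3905
  2        5.625         5.1658        10.3316
  3        5.625         4.9505        14.8514
  4        5.625         4.7441        18.9764
  5        5.625         4.5463        22.7316
  6        5.625         4.3568        26.1408
  7        5.625         4.1752        29.2263
  8      505.625       359.6573     2,877.2586
  Σ                    392.9865     3,004.9071
Price P = Σ PV = 392.9865.
Macaulay duration = Σ(t·PV) / P = 3,004.9071 / 392.9865 = 7.64634 half-year periods.
In years: 7.64634 / 2 = 3.82317 years.

3.82 years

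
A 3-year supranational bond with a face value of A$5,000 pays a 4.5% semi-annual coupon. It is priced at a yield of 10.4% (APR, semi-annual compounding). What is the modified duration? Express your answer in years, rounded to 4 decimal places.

Periodic yield y = 0.052. First find Macaulay duration:
  t   CF        PV=CF/(1+0.052)^t    t·PV
  1       112.50       106.9392       106.9392
  2       112.50       101.6532       203.3064
  3       112.50        96.6285       289.8855
  4       112.50        91.8522       367.4088
  5       112.50        87.3120       436.5599
  6     5,112.50     3,771.7151    22,630.2907
  Σ                  4,256.1002    24,034.3905
P = 4,256.1002; Macaulay duration = 24,034.3905 / 4,256.1002 = 5.64705 half-year periods = 2.82352 years.
Modified duration = D_Mac / (1 + y) = 2.82352 / 1.052 = 2.68396 years.

2.6840 years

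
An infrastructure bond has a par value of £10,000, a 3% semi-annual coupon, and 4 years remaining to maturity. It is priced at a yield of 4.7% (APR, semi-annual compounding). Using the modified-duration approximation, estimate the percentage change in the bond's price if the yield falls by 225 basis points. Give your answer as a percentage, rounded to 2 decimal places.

+8.33%

Periodic yield y = 0.0235. Modified duration first:
  t   CF        PV=CF/(1+0.0235)^t    t·PV
  1       150.00       146.5559       146.5559
  2       150.00       143.1909       286.3819
  3       150.00       139.9032       419.7097
  4       150.00       136.6910       546.7639
  5       150.00       133.5525       667.7625
  6       150.00       130.4861       782.9165
  7       150.00       127.4901       892.4304
  8    10,150.00     8,428.7518    67,430.0145
  Σ                  9,386.6215    71,172.5354
P = 9,386.6215; D_Mac = 7.58234 half-year periods = 3.79117 yrs; D_mod = 3.79117/(1+0.0235) = 3.70412 yrs.
ΔP/P ≈ -D_mod · Δy = -3.70412 × (-0.0225) = +0.083343 = +8.3343%.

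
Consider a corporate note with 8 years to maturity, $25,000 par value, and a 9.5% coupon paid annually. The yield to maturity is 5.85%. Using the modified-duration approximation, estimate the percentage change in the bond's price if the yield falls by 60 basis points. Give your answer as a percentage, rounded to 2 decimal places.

+3.49%

Periodic yield y = 0.0585. Modified duration first:
  t   CF        PV=CF/(1+0.0585)^t    t·PV
  1     2,375.00     2,243.7411     2,243.7411
  2     2,375.00     2,119.7366     4,239.4731
  3     2,375.00     2,002.5853     6,007.7559
  4     2,375.00     1,891.9087     7,567.6346
  5     2,375.00     1,787.3488     8,936.7438
  6     2,375.00     1,688.5676    10,131.4053
  7     2,375.00     1,595.2457    11,166.7198
  8    27,375.00    17,371.0963   138,968.7708
  Σ                 30,700.2300   189,262.2444
P = 30,700.2300; D_Mac = 6.16485 yrs; D_mod = 6.16485/(1+0.0585) = 5.82414 yrs.
ΔP/P ≈ -D_mod · Δy = -5.82414 × (-0.006) = +0.034945 = +3.4945%.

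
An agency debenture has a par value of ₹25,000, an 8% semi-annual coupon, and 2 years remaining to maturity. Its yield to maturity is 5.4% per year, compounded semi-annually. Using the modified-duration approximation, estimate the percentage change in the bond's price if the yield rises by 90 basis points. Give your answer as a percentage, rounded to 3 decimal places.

-1.657%

Periodic yield y = 0.027. Modified duration first:
  t   CF        PV=CF/(1+0.027)^t    t·PV
  1     1,000.00       973.7098       973.7098
  2     1,000.00       948.1108     1,896.2217
  3     1,000.00       923.1849     2,769.5546
  4    26,000.00    23,371.7684    93,487.0735
  Σ                 26,216.7739    99,126.5596
P = 26,216.7739; D_Mac = 3.78104 half-year periods = 1.89052 yrs; D_mod = 1.89052/(1+0.027) = 1.84082 yrs.
ΔP/P ≈ -D_mod · Δy = -1.84082 × (+0.009) = -0.016567 = -1.6567%.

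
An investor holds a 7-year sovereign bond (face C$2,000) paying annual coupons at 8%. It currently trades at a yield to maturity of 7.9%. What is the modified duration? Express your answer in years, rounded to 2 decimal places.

5.21 years

Periodic yield y = 0.079. First find Macaulay duration:
  t   CF        PV=CF/(1+0.079)^t    t·PV
  1       160.00       148.2854       148.2854
  2       160.00       137.4286       274.8572
  3       160.00       127.3666       382.0999
  4       160.00       118.0414       472.1654
  5       160.00       109.3989       546.9943
  6       160.00       101.3891       608.3347
  7     2,160.00     1,268.5385     8,879.7692
  Σ                  2,010.4484    11,312.5061
P = 2,010.4484; Macaulay duration = 11,312.5061 / 2,010.4484 = 5.62686 years.
Modified duration = D_Mac / (1 + y) = 5.62686 / 1.079 = 5.21488 years.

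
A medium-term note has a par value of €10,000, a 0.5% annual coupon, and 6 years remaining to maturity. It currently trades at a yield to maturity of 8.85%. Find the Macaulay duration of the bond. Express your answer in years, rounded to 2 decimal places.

5.90 years

Periodic yield y = 0.0885. Discount each cash flow and weight by its year:
  t   CF        PV=CF/(1+0.0885)^t    t·PV
  1        50.00        45.9348        45.9348
  2        50.00        42.2001        84.4001
  3        50.00        38.7690       116.3070
  4        50.00        35.6169       142.4677
  5        50.00        32.7211       163.6055
  6    10,050.00     6,042.2051    36,253.2305
  Σ                  6,237.4469    36,805.9455
Price P = Σ PV = 6,237.4469.
Macaulay duration = Σ(t·PV) / P = 36,805.9455 / 6,237.4469 = 5.90080 years.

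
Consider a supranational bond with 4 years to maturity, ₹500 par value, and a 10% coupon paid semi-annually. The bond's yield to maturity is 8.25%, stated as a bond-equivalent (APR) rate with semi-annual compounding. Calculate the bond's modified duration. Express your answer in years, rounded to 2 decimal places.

3.28 years

Periodic yield y = 0.04125. First find Macaulay duration:
  t   CF        PV=CF/(1+0.04125)^t    t·PV
  1        25.00        24.0096        24.0096
  2        25.00        23.0584        46.1169
  3        25.00        22.1450        66.4349
  4        25.00        21.2677        85.0707
  5        25.00        20.4251       102.1257
  6        25.00        19.6160       117.6959
  7        25.00        18.8389       131.8721
  8       525.00       379.9436     3,039.5492
  Σ                    529.3043     3,612.8749
P = 529.3043; Macaulay duration = 3,612.8749 / 529.3043 = 6.82570 half-year periods = 3.41285 years.
Modified duration = D_Mac / (1 + y) = 3.41285 / 1.04125 = 3.27765 years.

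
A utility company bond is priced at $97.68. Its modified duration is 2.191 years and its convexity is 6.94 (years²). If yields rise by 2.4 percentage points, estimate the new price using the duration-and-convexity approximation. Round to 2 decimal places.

$92.74

Duration effect: -D_mod·Δy = -2.191 × (+0.024) = -0.052584
Convexity effect: ½·C·(Δy)² = 0.5 × 6.94 × (0.024)² = +0.00199872
ΔP/P ≈ -0.052584 + 0.00199872 = -0.05058528
New price ≈ 97.68 × (1 - 0.05058528) = 92.7388298496.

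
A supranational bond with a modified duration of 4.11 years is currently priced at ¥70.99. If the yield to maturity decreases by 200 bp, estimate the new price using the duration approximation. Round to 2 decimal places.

Duration approximation: ΔP/P ≈ -D_mod · Δy = -4.11 × (-0.02) = +0.082200.
New price ≈ 70.99 × (1 + 0.082200) = 76.825378.

¥76.83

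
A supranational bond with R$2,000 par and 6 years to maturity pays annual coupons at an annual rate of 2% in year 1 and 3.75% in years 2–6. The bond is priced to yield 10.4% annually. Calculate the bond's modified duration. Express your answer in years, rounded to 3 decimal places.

4.954 years

Periodic yield y = 0.104. First find Macaulay duration:
  t   CF        PV=CF/(1+0.104)^t    t·PV
  1        40.00        36.2319        36.2319
  2        75.00        61.5351       123.0703
  3        75.00        55.7383       167.2150
  4        75.00        50.4876       201.9505
  5        75.00        45.7315       228.6577
  6     2,075.00     1,146.0503     6,876.3015
  Σ                  1,395.7748     7,633.4269
P = 1,395.7748; Macaulay duration = 7,633.4269 / 1,395.7748 = 5.46895 years.
Modified duration = D_Mac / (1 + y) = 5.46895 / 1.104 = 4.95376 years.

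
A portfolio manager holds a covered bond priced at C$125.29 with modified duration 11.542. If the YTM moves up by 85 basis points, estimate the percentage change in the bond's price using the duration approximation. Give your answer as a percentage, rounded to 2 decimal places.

-9.81%

Duration approximation: ΔP/P ≈ -D_mod · Δy = -11.542 × (+0.0085) = -0.098107.
As a percentage: -9.8107%.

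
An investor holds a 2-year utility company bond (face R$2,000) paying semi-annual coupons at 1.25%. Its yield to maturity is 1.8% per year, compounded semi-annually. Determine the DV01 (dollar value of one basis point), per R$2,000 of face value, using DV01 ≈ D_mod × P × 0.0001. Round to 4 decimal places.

Periodic yield y = 0.009.
  t   CF        PV=CF/(1+0.009)^t    t·PV
  1        12.50        12.3885        12.3885
  2        12.50        12.2780        24.5560
  3        12.50        12.1685        36.5055
  4     2,012.50     1,941.6512     7,766.6050
  Σ                  1,978.4862     7,840.0549
P = 1,978.4862; D_Mac = 3.96265 half-year periods = 1.98133 yrs; D_mod = 1.96365 yrs.
DV01 ≈ 1.96365 × 1,978.4862 × 0.0001 = 0.388506.

R$0.3885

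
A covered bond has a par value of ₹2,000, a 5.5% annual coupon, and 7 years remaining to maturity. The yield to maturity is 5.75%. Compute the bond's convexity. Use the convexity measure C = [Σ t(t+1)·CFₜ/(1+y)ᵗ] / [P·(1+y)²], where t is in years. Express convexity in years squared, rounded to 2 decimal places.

With y = 0.0575:
  t   CF        PV=CF/(1+0.0575)^t    t·PV        t(t+1)·PV
  1       110.00       104.0189       104.0189         208.0378
  2       110.00        98.3630       196.7261         590.1782
  3       110.00        93.0147       279.0441       1,116.1763
  4       110.00        87.9572       351.8286       1,759.1431
  5       110.00        83.1746       415.8731       2,495.2385
  6       110.00        78.6521       471.9127       3,303.3890
  7     2,110.00     1,426.6578     9,986.6048      79,892.8382
  Σ                  1,971.8384    11,806.0083      89,365.0012
P = 1,971.8384.
Convexity = Σ t(t+1)·PV / [P·(1+y)²] = 89,365.0012 / (1,971.8384 × 1.118306) = 40.52616.

40.53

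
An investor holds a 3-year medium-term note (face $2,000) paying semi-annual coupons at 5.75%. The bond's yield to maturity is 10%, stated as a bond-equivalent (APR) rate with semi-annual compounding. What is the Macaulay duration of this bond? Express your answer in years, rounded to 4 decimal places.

Periodic yield y = 0.05. Discount each cash flow and weight by its period:
  t   CF        PV=CF/(1+0.05)^t    t·PV
  1        57.50        54.7619        54.7619
  2        57.50        52.1542       104.3084
  3        57.50        49.6707       149.0120
  4        57.50        47.3054       189.2216
  5        57.50        45.0528       225.2638
  6     2,057.50     1,535.3382     9,212.0291
  Σ                  1,784.2831     9,934.5967
Price P = Σ PV = 1,784.2831.
Macaulay duration = Σ(t·PV) / P = 9,934.5967 / 1,784.2831 = 5.56784 half-year periods.
In years: 5.56784 / 2 = 2.78392 years.

2.7839 years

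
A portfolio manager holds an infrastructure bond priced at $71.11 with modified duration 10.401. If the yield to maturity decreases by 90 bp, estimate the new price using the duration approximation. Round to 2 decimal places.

$77.77

Duration approximation: ΔP/P ≈ -D_mod · Δy = -10.401 × (-0.009) = +0.093609.
New price ≈ 71.11 × (1 + 0.093609) = 77.76653599.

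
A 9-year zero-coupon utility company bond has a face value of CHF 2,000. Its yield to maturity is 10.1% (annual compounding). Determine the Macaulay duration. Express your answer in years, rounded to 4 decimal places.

A zero-coupon bond has a single cash flow at maturity, so its Macaulay duration equals its maturity: 9 years.

9.0000 years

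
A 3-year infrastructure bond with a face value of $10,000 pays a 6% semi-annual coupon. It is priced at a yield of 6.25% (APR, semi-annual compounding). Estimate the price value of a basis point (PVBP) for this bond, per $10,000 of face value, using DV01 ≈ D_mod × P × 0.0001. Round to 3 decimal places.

$2.686

Periodic yield y = 0.03125.
  t   CF        PV=CF/(1+0.03125)^t    t·PV
  1       300.00       290.9091       290.9091
  2       300.00       282.0937       564.1873
  3       300.00       273.5454       820.6361
  4       300.00       265.2561     1,061.0245
  5       300.00       257.2181     1,286.0903
  6    10,300.00     8,563.5425    51,381.2548
  Σ                  9,932.5648    55,404.1020
P = 9,932.5648; D_Mac = 5.57803 half-year periods = 2.78901 yrs; D_mod = 2.70450 yrs.
DV01 ≈ 2.70450 × 9,932.5648 × 0.0001 = 2.686259.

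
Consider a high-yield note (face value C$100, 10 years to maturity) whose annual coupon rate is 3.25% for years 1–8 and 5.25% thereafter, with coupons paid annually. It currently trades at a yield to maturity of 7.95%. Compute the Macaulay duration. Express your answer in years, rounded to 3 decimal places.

8.393 years

Periodic yield y = 0.0795. Discount each cash flow and weight by its year:
  t   CF        PV=CF/(1+0.0795)^t    t·PV
  1         3.25         3.0107         3.0107
  2         3.25         2.7889         5.5779
  3         3.25         2.5835         7.7506
  4         3.25         2.3933         9.5731
  5         3.25         2.2170        11.0851
  6         3.25         2.0537        12.3225
  7         3.25         1.9025        13.3175
  8         3.25         1.7624        14.0991
  9         5.25         2.6373        23.7355
  10      105.25        48.9774       489.7739
  Σ                     70.3267       590.2459
Price P = Σ PV = 70.3267.
Macaulay duration = Σ(t·PV) / P = 590.2459 / 70.3267 = 8.39291 years.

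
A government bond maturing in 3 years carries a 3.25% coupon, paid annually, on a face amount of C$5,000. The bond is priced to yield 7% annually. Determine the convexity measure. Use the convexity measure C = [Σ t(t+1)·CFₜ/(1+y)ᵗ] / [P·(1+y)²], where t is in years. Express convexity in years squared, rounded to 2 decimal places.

10.02

With y = 0.07:
  t   CF        PV=CF/(1+0.07)^t    t·PV        t(t+1)·PV
  1       162.50       151.8692       151.8692         303.7383
  2       162.50       141.9338       283.8676         851.6028
  3     5,162.50     4,214.1378    12,642.4134      50,569.6535
  Σ                  4,507.9407    13,078.1501      51,724.9946
P = 4,507.9407.
Convexity = Σ t(t+1)·PV / [P·(1+y)²] = 51,724.9946 / (4,507.9407 × 1.144900) = 10.02201.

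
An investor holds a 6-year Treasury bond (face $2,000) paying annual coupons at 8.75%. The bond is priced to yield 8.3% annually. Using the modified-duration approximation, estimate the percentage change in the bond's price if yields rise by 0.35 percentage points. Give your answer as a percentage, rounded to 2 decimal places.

Periodic yield y = 0.083. Modified duration first:
  t   CF        PV=CF/(1+0.083)^t    t·PV
  1       175.00       161.5882       161.5882
  2       175.00       149.2042       298.4085
  3       175.00       137.7694       413.3081
  4       175.00       127.2109       508.8435
  5       175.00       117.4616       587.3078
  6     2,175.00     1,347.9957     8,087.9745
  Σ                  2,041.2300    10,057.4305
P = 2,041.2300; D_Mac = 4.92714 yrs; D_mod = 4.92714/(1+0.083) = 4.54953 yrs.
ΔP/P ≈ -D_mod · Δy = -4.54953 × (+0.0035) = -0.015923 = -1.5923%.

-1.59%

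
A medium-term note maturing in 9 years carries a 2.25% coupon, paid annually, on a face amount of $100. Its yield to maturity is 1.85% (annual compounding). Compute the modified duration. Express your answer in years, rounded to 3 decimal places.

Periodic yield y = 0.0185. First find Macaulay duration:
  t   CF        PV=CF/(1+0.0185)^t    t·PV
  1         2.25         2.2091         2.2091
  2         2.25         2.1690         4.3380
  3         2.25         2.1296         6.3888
  4         2.25         2.0909         8.3637
  5         2.25         2.0529        10.2647
  6         2.25         2.0157        12.0939
  7         2.25         1.9790        13.8533
  8         2.25         1.9431        15.5448
  9       102.25        86.6990       780.2909
  Σ                    103.2884       853.3473
P = 103.2884; Macaulay duration = 853.3473 / 103.2884 = 8.26179 years.
Modified duration = D_Mac / (1 + y) = 8.26179 / 1.0185 = 8.11173 years.

8.112 years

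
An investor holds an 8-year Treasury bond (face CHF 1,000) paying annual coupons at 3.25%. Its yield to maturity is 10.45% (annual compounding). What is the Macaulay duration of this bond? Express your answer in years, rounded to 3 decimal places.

Periodic yield y = 0.1045. Discount each cash flow and weight by its year:
  t   CF        PV=CF/(1+0.1045)^t    t·PV
  1        32.50        29.4251        29.4251
  2        32.50        26.6411        53.2822
  3        32.50        24.1205        72.3615
  4        32.50        21.8384        87.3535
  5        32.50        19.7722        98.8609
  6        32.50        17.9015       107.4089
  7        32.50        16.2078       113.4544
  8     1,032.50       466.1914     3,729.5316
  Σ                    622.0979     4,291.6781
Price P = Σ PV = 622.0979.
Macaulay duration = Σ(t·PV) / P = 4,291.6781 / 622.0979 = 6.89872 years.

6.899 years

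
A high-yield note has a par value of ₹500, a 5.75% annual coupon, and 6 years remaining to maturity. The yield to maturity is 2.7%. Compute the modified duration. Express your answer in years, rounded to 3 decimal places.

5.166 years

Periodic yield y = 0.027. First find Macaulay duration:
  t   CF        PV=CF/(1+0.027)^t    t·PV
  1        28.75        27.9942        27.9942
  2        28.75        27.2582        54.5164
  3        28.75        26.5416        79.6247
  4        28.75        25.8438       103.3751
  5        28.75        25.1643       125.8217
  6       528.75       450.6379     2,703.8274
  Σ                    583.4399     3,095.1595
P = 583.4399; Macaulay duration = 3,095.1595 / 583.4399 = 5.30502 years.
Modified duration = D_Mac / (1 + y) = 5.30502 / 1.027 = 5.16555 years.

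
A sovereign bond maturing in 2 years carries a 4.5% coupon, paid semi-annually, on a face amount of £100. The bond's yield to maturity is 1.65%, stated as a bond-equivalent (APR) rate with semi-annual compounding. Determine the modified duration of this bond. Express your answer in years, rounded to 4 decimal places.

1.9211 years

Periodic yield y = 0.00825. First find Macaulay duration:
  t   CF        PV=CF/(1+0.00825)^t    t·PV
  1         2.25         2.2316         2.2316
  2         2.25         2.2133         4.4267
  3         2.25         2.1952         6.5857
  4       102.25        98.9442       395.7768
  Σ                    105.5843       409.0208
P = 105.5843; Macaulay duration = 409.0208 / 105.5843 = 3.87388 half-year periods = 1.93694 years.
Modified duration = D_Mac / (1 + y) = 1.93694 / 1.00825 = 1.92109 years.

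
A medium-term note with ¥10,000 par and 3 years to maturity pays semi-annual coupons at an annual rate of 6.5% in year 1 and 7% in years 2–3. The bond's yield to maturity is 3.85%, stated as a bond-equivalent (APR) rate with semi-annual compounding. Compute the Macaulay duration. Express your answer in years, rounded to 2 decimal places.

2.78 years

Periodic yield y = 0.01925. Discount each cash flow and weight by its period:
  t   CF        PV=CF/(1+0.01925)^t    t·PV
  1       325.00       318.8619       318.8619
  2       325.00       312.8397       625.6795
  3       350.00       330.5414       991.6242
  4       350.00       324.2987     1,297.1947
  5       350.00       318.1738     1,590.8691
  6    10,350.00     9,231.1547    55,386.9282
  Σ                 10,835.8703    60,211.1576
Price P = Σ PV = 10,835.8703.
Macaulay duration = Σ(t·PV) / P = 60,211.1576 / 10,835.8703 = 5.55665 half-year periods.
In years: 5.55665 / 2 = 2.77833 years.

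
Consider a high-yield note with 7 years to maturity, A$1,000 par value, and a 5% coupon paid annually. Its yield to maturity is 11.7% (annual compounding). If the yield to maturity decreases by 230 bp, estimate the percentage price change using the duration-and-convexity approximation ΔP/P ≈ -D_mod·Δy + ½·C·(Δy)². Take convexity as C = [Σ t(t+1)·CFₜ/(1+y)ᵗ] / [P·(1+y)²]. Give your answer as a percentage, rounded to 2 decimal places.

+12.99%

With y = 0.117:
  t   CF        PV=CF/(1+0.117)^t    t·PV        t(t+1)·PV
  1        50.00        44.7628        44.7628          89.5255
  2        50.00        40.0741        80.1482         240.4445
  3        50.00        35.8765       107.6296         430.5184
  4        50.00        32.1187       128.4746         642.3730
  5        50.00        28.7544       143.7719         862.6317
  6        50.00        25.7425       154.4551       1,081.1856
  7     1,050.00       483.9685     3,387.7794      27,102.2355
  Σ                    691.2974     4,047.0216      30,448.9142
P = 691.2974; D_Mac = 5.85424 yrs; D_mod = 5.24104 yrs; C = 35.30210.
Duration effect: -5.24104 × (-0.023) = +0.120544
Convexity effect: 0.5 × 35.30210 × (-0.023)² = +0.0093374
ΔP/P ≈ +0.120544 + 0.0093374 = +0.129881 = +12.9881%.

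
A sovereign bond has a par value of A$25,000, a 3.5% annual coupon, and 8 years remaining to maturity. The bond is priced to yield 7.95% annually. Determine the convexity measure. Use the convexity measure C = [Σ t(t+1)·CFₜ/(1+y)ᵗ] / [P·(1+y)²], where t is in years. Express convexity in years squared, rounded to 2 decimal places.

With y = 0.0795:
  t   CF        PV=CF/(1+0.0795)^t    t·PV        t(t+1)·PV
  1       875.00       810.5604       810.5604       1,621.1209
  2       875.00       750.8666     1,501.7331       4,505.1993
  3       875.00       695.5688     2,086.7065       8,346.8260
  4       875.00       644.3435     2,577.3741      12,886.8704
  5       875.00       596.8907     2,984.4536      17,906.7213
  6       875.00       552.9326     3,317.5954      23,223.1680
  7       875.00       512.2117     3,585.4822      28,683.8573
  8    25,875.00    14,031.3412   112,250.7295   1,010,256.5655
  Σ                 18,594.7156   129,114.6348   1,107,430.3287
P = 18,594.7156.
Convexity = Σ t(t+1)·PV / [P·(1+y)²] = 1,107,430.3287 / (18,594.7156 × 1.165320) = 51.10714.

51.11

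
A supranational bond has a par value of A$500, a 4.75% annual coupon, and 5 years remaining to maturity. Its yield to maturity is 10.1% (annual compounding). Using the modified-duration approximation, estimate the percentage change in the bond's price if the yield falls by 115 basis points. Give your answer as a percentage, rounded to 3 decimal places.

Periodic yield y = 0.101. Modified duration first:
  t   CF        PV=CF/(1+0.101)^t    t·PV
  1        23.75        21.5713        21.5713
  2        23.75        19.5925        39.1849
  3        23.75        17.7952        53.3855
  4        23.75        16.1627        64.6509
  5       523.75       323.7333     1,618.6667
  Σ                    398.8550     1,797.4593
P = 398.8550; D_Mac = 4.50655 yrs; D_mod = 4.50655/(1+0.101) = 4.09314 yrs.
ΔP/P ≈ -D_mod · Δy = -4.09314 × (-0.0115) = +0.047071 = +4.7071%.

+4.707%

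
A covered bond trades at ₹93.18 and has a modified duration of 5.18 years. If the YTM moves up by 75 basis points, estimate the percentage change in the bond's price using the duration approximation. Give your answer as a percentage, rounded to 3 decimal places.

-3.885%

Duration approximation: ΔP/P ≈ -D_mod · Δy = -5.18 × (+0.0075) = -0.038850.
As a percentage: -3.8850%.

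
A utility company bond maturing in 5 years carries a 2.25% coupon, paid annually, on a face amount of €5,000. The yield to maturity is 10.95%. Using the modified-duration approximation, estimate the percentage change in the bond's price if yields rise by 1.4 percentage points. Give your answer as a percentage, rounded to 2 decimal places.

-5.97%

Periodic yield y = 0.1095. Modified duration first:
  t   CF        PV=CF/(1+0.1095)^t    t·PV
  1       112.50       101.3970       101.3970
  2       112.50        91.3898       182.7797
  3       112.50        82.3703       247.1109
  4       112.50        74.2409       296.9636
  5     5,112.50     3,040.8625    15,204.3127
  Σ                  3,390.2606    16,032.5639
P = 3,390.2606; D_Mac = 4.72901 yrs; D_mod = 4.72901/(1+0.1095) = 4.26229 yrs.
ΔP/P ≈ -D_mod · Δy = -4.26229 × (+0.014) = -0.059672 = -5.9672%.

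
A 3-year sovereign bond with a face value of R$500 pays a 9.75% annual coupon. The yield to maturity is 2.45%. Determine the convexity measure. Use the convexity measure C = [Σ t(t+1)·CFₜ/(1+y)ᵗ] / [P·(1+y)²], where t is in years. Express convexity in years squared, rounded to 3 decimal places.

10.243

With y = 0.0245:
  t   CF        PV=CF/(1+0.0245)^t    t·PV        t(t+1)·PV
  1        48.75        47.5842        47.5842          95.1684
  2        48.75        46.4463        92.8925         278.6775
  3       548.75       510.3154     1,530.9461       6,123.7844
  Σ                    604.3458     1,671.4228       6,497.6303
P = 604.3458.
Convexity = Σ t(t+1)·PV / [P·(1+y)²] = 6,497.6303 / (604.3458 × 1.049600) = 10.24343.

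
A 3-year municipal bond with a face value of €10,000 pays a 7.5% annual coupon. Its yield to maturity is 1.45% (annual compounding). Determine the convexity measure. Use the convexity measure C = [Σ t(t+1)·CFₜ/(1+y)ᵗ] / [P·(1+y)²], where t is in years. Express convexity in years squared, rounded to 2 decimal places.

10.69

With y = 0.0145:
  t   CF        PV=CF/(1+0.0145)^t    t·PV        t(t+1)·PV
  1       750.00       739.2804       739.2804       1,478.5609
  2       750.00       728.7141     1,457.4282       4,372.2845
  3    10,750.00    10,295.6154    30,886.8462     123,547.3846
  Σ                 11,763.6099    33,083.5547     129,398.2300
P = 11,763.6099.
Convexity = Σ t(t+1)·PV / [P·(1+y)²] = 129,398.2300 / (11,763.6099 × 1.029210) = 10.68768.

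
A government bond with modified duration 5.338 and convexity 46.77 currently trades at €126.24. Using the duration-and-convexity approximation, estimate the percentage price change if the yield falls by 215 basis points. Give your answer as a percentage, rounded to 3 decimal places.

Duration effect: -D_mod·Δy = -5.338 × (-0.0215) = +0.114767
Convexity effect: ½·C·(Δy)² = 0.5 × 46.77 × (-0.0215)² = +0.01080971625
ΔP/P ≈ +0.114767 + 0.01080971625 = +0.12557671625
= +12.557671625%.

+12.558%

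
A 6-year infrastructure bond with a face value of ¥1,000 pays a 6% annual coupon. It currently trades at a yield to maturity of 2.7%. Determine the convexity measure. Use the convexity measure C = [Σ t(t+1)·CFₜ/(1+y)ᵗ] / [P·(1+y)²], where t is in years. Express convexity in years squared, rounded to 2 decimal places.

33.51

With y = 0.027:
  t   CF        PV=CF/(1+0.027)^t    t·PV        t(t+1)·PV
  1        60.00        58.4226        58.4226         116.8452
  2        60.00        56.8867       113.7733         341.3199
  3        60.00        55.3911       166.1733         664.6931
  4        60.00        53.9349       215.7394       1,078.6970
  5        60.00        52.5169       262.5845       1,575.5068
  6     1,060.00       903.4065     5,420.4389      37,943.0724
  Σ                  1,180.5586     6,237.1319      41,720.1344
P = 1,180.5586.
Convexity = Σ t(t+1)·PV / [P·(1+y)²] = 41,720.1344 / (1,180.5586 × 1.054729) = 33.50559.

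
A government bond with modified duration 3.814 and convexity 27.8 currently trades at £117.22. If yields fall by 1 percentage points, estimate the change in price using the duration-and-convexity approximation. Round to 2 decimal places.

+£4.63

Duration effect: -D_mod·Δy = -3.814 × (-0.01) = +0.038140
Convexity effect: ½·C·(Δy)² = 0.5 × 27.8 × (-0.01)² = +0.0013900
ΔP/P ≈ +0.038140 + 0.0013900 = +0.039530
ΔP ≈ 117.22 × (+0.039530) = +4.6337066.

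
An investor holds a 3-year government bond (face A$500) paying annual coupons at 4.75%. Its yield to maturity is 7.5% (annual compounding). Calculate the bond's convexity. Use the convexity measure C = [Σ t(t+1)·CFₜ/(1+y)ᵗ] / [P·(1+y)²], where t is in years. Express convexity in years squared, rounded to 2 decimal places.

9.74

With y = 0.075:
  t   CF        PV=CF/(1+0.075)^t    t·PV        t(t+1)·PV
  1        23.75        22.0930        22.0930          44.1860
  2        23.75        20.5516        41.1033         123.3099
  3       523.75       421.5981     1,264.7943       5,059.1772
  Σ                    464.2428     1,327.9906       5,226.6731
P = 464.2428.
Convexity = Σ t(t+1)·PV / [P·(1+y)²] = 5,226.6731 / (464.2428 × 1.155625) = 9.74234.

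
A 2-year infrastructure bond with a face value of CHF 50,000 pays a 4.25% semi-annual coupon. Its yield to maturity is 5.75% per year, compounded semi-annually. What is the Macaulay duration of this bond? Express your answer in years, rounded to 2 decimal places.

1.94 years

Periodic yield y = 0.02875. Discount each cash flow and weight by its period:
  t   CF        PV=CF/(1+0.02875)^t    t·PV
  1     1,062.50     1,032.8068     1,032.8068
  2     1,062.50     1,003.9434     2,007.8869
  3     1,062.50       975.8867     2,927.6601
  4    51,062.50    45,589.2745   182,357.0980
  Σ                 48,601.9114   188,325.4517
Price P = Σ PV = 48,601.9114.
Macaulay duration = Σ(t·PV) / P = 188,325.4517 / 48,601.9114 = 3.87486 half-year periods.
In years: 3.87486 / 2 = 1.93743 years.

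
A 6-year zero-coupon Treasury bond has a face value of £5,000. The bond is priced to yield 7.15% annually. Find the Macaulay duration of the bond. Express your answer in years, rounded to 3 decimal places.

A zero-coupon bond has a single cash flow at maturity, so its Macaulay duration equals its maturity: 6 years.

6.000 years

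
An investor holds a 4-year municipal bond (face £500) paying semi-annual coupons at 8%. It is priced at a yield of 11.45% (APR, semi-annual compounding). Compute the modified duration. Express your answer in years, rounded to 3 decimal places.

3.278 years

Periodic yield y = 0.05725. First find Macaulay duration:
  t   CF        PV=CF/(1+0.05725)^t    t·PV
  1        20.00        18.9170        18.9170
  2        20.00        17.8926        35.7853
  3        20.00        16.9238        50.7713
  4        20.00        16.0073        64.0294
  5        20.00        15.1405        75.7027
  6        20.00        14.3207        85.9241
  7        20.00        13.5452        94.8166
  8       520.00       333.1055     2,664.8439
  Σ                    445.8527     3,090.7903
P = 445.8527; Macaulay duration = 3,090.7903 / 445.8527 = 6.93231 half-year periods = 3.46616 years.
Modified duration = D_Mac / (1 + y) = 3.46616 / 1.05725 = 3.27846 years.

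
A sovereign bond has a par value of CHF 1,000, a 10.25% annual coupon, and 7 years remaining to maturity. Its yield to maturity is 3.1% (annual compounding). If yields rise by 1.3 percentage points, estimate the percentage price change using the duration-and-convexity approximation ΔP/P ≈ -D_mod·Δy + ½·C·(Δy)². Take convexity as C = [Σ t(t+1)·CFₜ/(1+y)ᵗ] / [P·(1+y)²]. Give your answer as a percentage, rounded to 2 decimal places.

-6.76%

With y = 0.031:
  t   CF        PV=CF/(1+0.031)^t    t·PV        t(t+1)·PV
  1       102.50        99.4180        99.4180         198.8361
  2       102.50        96.4287       192.8575         578.5725
  3       102.50        93.5293       280.5880       1,122.3521
  4       102.50        90.7171       362.8684       1,814.3422
  5       102.50        87.9894       439.9472       2,639.6831
  6       102.50        85.3438       512.0627       3,584.4388
  7     1,102.50       890.3647     6,232.5530      49,860.4241
  Σ                  1,443.7912     8,120.2949      59,798.6488
P = 1,443.7912; D_Mac = 5.62429 yrs; D_mod = 5.45518 yrs; C = 38.96455.
Duration effect: -5.45518 × (+0.013) = -0.070917
Convexity effect: 0.5 × 38.96455 × (0.013)² = +0.0032925
ΔP/P ≈ -0.070917 + 0.0032925 = -0.067625 = -6.7625%.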